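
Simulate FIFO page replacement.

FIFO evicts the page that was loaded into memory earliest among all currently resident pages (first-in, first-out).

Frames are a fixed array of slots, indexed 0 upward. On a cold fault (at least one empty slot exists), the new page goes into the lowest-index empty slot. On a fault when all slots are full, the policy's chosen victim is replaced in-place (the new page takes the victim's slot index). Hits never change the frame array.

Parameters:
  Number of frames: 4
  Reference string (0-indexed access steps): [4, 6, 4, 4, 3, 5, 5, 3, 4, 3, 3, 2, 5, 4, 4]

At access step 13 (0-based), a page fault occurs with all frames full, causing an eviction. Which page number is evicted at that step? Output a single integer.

Answer: 6

Derivation:
Step 0: ref 4 -> FAULT, frames=[4,-,-,-]
Step 1: ref 6 -> FAULT, frames=[4,6,-,-]
Step 2: ref 4 -> HIT, frames=[4,6,-,-]
Step 3: ref 4 -> HIT, frames=[4,6,-,-]
Step 4: ref 3 -> FAULT, frames=[4,6,3,-]
Step 5: ref 5 -> FAULT, frames=[4,6,3,5]
Step 6: ref 5 -> HIT, frames=[4,6,3,5]
Step 7: ref 3 -> HIT, frames=[4,6,3,5]
Step 8: ref 4 -> HIT, frames=[4,6,3,5]
Step 9: ref 3 -> HIT, frames=[4,6,3,5]
Step 10: ref 3 -> HIT, frames=[4,6,3,5]
Step 11: ref 2 -> FAULT, evict 4, frames=[2,6,3,5]
Step 12: ref 5 -> HIT, frames=[2,6,3,5]
Step 13: ref 4 -> FAULT, evict 6, frames=[2,4,3,5]
At step 13: evicted page 6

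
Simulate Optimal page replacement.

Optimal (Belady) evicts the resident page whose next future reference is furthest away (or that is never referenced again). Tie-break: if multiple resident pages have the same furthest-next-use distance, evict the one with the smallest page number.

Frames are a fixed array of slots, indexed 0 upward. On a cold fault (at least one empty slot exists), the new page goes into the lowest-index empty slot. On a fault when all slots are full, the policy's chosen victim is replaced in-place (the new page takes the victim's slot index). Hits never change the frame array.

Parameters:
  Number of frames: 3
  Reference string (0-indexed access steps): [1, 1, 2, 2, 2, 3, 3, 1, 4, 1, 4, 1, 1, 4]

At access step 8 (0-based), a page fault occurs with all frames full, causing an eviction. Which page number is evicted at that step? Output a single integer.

Step 0: ref 1 -> FAULT, frames=[1,-,-]
Step 1: ref 1 -> HIT, frames=[1,-,-]
Step 2: ref 2 -> FAULT, frames=[1,2,-]
Step 3: ref 2 -> HIT, frames=[1,2,-]
Step 4: ref 2 -> HIT, frames=[1,2,-]
Step 5: ref 3 -> FAULT, frames=[1,2,3]
Step 6: ref 3 -> HIT, frames=[1,2,3]
Step 7: ref 1 -> HIT, frames=[1,2,3]
Step 8: ref 4 -> FAULT, evict 2, frames=[1,4,3]
At step 8: evicted page 2

Answer: 2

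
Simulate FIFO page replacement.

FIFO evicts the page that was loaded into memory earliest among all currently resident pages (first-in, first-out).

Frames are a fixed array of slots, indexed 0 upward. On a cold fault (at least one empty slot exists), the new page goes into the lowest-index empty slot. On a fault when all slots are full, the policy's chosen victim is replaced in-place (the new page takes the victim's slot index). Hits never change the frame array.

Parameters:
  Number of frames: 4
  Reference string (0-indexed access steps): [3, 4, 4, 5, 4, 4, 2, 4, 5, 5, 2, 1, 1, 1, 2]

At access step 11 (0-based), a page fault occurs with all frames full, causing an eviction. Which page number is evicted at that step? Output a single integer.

Step 0: ref 3 -> FAULT, frames=[3,-,-,-]
Step 1: ref 4 -> FAULT, frames=[3,4,-,-]
Step 2: ref 4 -> HIT, frames=[3,4,-,-]
Step 3: ref 5 -> FAULT, frames=[3,4,5,-]
Step 4: ref 4 -> HIT, frames=[3,4,5,-]
Step 5: ref 4 -> HIT, frames=[3,4,5,-]
Step 6: ref 2 -> FAULT, frames=[3,4,5,2]
Step 7: ref 4 -> HIT, frames=[3,4,5,2]
Step 8: ref 5 -> HIT, frames=[3,4,5,2]
Step 9: ref 5 -> HIT, frames=[3,4,5,2]
Step 10: ref 2 -> HIT, frames=[3,4,5,2]
Step 11: ref 1 -> FAULT, evict 3, frames=[1,4,5,2]
At step 11: evicted page 3

Answer: 3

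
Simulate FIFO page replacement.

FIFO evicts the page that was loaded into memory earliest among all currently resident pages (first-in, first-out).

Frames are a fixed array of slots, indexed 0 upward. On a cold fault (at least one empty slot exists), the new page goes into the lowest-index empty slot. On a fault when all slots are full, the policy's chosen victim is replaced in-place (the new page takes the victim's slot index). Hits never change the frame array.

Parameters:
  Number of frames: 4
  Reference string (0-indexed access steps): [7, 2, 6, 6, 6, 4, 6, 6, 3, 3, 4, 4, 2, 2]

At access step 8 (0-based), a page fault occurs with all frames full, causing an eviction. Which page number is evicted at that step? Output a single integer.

Answer: 7

Derivation:
Step 0: ref 7 -> FAULT, frames=[7,-,-,-]
Step 1: ref 2 -> FAULT, frames=[7,2,-,-]
Step 2: ref 6 -> FAULT, frames=[7,2,6,-]
Step 3: ref 6 -> HIT, frames=[7,2,6,-]
Step 4: ref 6 -> HIT, frames=[7,2,6,-]
Step 5: ref 4 -> FAULT, frames=[7,2,6,4]
Step 6: ref 6 -> HIT, frames=[7,2,6,4]
Step 7: ref 6 -> HIT, frames=[7,2,6,4]
Step 8: ref 3 -> FAULT, evict 7, frames=[3,2,6,4]
At step 8: evicted page 7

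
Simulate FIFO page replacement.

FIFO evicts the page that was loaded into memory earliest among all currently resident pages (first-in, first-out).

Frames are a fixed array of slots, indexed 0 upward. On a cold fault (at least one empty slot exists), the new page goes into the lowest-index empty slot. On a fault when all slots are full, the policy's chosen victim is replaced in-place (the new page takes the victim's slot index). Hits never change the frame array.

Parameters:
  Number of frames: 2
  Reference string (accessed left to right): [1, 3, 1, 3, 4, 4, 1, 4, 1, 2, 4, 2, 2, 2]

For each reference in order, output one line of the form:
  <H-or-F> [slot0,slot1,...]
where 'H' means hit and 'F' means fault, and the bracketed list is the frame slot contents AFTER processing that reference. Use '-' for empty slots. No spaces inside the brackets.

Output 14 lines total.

F [1,-]
F [1,3]
H [1,3]
H [1,3]
F [4,3]
H [4,3]
F [4,1]
H [4,1]
H [4,1]
F [2,1]
F [2,4]
H [2,4]
H [2,4]
H [2,4]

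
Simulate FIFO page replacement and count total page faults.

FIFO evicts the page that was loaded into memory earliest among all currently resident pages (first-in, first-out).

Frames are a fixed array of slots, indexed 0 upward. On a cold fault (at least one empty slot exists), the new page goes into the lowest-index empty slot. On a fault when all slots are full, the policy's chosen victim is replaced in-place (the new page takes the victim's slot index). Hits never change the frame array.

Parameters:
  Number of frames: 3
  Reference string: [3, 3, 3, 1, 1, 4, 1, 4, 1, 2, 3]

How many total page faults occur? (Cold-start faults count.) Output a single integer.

Step 0: ref 3 → FAULT, frames=[3,-,-]
Step 1: ref 3 → HIT, frames=[3,-,-]
Step 2: ref 3 → HIT, frames=[3,-,-]
Step 3: ref 1 → FAULT, frames=[3,1,-]
Step 4: ref 1 → HIT, frames=[3,1,-]
Step 5: ref 4 → FAULT, frames=[3,1,4]
Step 6: ref 1 → HIT, frames=[3,1,4]
Step 7: ref 4 → HIT, frames=[3,1,4]
Step 8: ref 1 → HIT, frames=[3,1,4]
Step 9: ref 2 → FAULT (evict 3), frames=[2,1,4]
Step 10: ref 3 → FAULT (evict 1), frames=[2,3,4]
Total faults: 5

Answer: 5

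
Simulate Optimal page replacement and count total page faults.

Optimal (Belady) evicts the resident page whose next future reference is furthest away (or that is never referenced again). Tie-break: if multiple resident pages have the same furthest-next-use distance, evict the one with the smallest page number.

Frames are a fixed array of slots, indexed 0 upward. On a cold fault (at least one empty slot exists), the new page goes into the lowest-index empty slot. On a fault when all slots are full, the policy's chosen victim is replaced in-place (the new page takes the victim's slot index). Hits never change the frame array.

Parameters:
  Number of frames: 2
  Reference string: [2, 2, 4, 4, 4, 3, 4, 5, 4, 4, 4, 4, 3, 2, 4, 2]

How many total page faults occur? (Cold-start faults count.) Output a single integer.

Answer: 6

Derivation:
Step 0: ref 2 → FAULT, frames=[2,-]
Step 1: ref 2 → HIT, frames=[2,-]
Step 2: ref 4 → FAULT, frames=[2,4]
Step 3: ref 4 → HIT, frames=[2,4]
Step 4: ref 4 → HIT, frames=[2,4]
Step 5: ref 3 → FAULT (evict 2), frames=[3,4]
Step 6: ref 4 → HIT, frames=[3,4]
Step 7: ref 5 → FAULT (evict 3), frames=[5,4]
Step 8: ref 4 → HIT, frames=[5,4]
Step 9: ref 4 → HIT, frames=[5,4]
Step 10: ref 4 → HIT, frames=[5,4]
Step 11: ref 4 → HIT, frames=[5,4]
Step 12: ref 3 → FAULT (evict 5), frames=[3,4]
Step 13: ref 2 → FAULT (evict 3), frames=[2,4]
Step 14: ref 4 → HIT, frames=[2,4]
Step 15: ref 2 → HIT, frames=[2,4]
Total faults: 6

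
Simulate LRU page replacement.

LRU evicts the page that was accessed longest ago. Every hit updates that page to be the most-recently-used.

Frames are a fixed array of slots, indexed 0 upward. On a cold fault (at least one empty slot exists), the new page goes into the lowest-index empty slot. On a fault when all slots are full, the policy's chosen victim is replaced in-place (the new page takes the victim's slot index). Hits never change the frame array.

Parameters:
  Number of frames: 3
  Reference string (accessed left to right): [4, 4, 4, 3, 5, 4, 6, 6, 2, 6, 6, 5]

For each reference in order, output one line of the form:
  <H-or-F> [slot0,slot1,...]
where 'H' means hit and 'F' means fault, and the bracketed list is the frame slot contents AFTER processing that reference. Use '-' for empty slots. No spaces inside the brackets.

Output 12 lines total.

F [4,-,-]
H [4,-,-]
H [4,-,-]
F [4,3,-]
F [4,3,5]
H [4,3,5]
F [4,6,5]
H [4,6,5]
F [4,6,2]
H [4,6,2]
H [4,6,2]
F [5,6,2]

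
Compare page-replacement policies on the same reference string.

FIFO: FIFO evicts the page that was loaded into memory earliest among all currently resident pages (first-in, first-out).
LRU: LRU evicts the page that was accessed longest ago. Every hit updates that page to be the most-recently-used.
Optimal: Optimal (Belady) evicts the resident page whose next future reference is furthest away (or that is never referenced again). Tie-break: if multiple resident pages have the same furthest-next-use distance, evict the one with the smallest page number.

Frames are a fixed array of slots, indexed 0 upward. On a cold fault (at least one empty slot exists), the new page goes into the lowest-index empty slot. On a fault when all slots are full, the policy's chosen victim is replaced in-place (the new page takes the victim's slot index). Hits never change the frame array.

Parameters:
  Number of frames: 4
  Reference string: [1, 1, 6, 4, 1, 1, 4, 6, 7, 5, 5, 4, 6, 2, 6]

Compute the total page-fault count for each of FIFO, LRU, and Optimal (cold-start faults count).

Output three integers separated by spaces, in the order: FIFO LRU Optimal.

Answer: 7 6 6

Derivation:
--- FIFO ---
  step 0: ref 1 -> FAULT, frames=[1,-,-,-] (faults so far: 1)
  step 1: ref 1 -> HIT, frames=[1,-,-,-] (faults so far: 1)
  step 2: ref 6 -> FAULT, frames=[1,6,-,-] (faults so far: 2)
  step 3: ref 4 -> FAULT, frames=[1,6,4,-] (faults so far: 3)
  step 4: ref 1 -> HIT, frames=[1,6,4,-] (faults so far: 3)
  step 5: ref 1 -> HIT, frames=[1,6,4,-] (faults so far: 3)
  step 6: ref 4 -> HIT, frames=[1,6,4,-] (faults so far: 3)
  step 7: ref 6 -> HIT, frames=[1,6,4,-] (faults so far: 3)
  step 8: ref 7 -> FAULT, frames=[1,6,4,7] (faults so far: 4)
  step 9: ref 5 -> FAULT, evict 1, frames=[5,6,4,7] (faults so far: 5)
  step 10: ref 5 -> HIT, frames=[5,6,4,7] (faults so far: 5)
  step 11: ref 4 -> HIT, frames=[5,6,4,7] (faults so far: 5)
  step 12: ref 6 -> HIT, frames=[5,6,4,7] (faults so far: 5)
  step 13: ref 2 -> FAULT, evict 6, frames=[5,2,4,7] (faults so far: 6)
  step 14: ref 6 -> FAULT, evict 4, frames=[5,2,6,7] (faults so far: 7)
  FIFO total faults: 7
--- LRU ---
  step 0: ref 1 -> FAULT, frames=[1,-,-,-] (faults so far: 1)
  step 1: ref 1 -> HIT, frames=[1,-,-,-] (faults so far: 1)
  step 2: ref 6 -> FAULT, frames=[1,6,-,-] (faults so far: 2)
  step 3: ref 4 -> FAULT, frames=[1,6,4,-] (faults so far: 3)
  step 4: ref 1 -> HIT, frames=[1,6,4,-] (faults so far: 3)
  step 5: ref 1 -> HIT, frames=[1,6,4,-] (faults so far: 3)
  step 6: ref 4 -> HIT, frames=[1,6,4,-] (faults so far: 3)
  step 7: ref 6 -> HIT, frames=[1,6,4,-] (faults so far: 3)
  step 8: ref 7 -> FAULT, frames=[1,6,4,7] (faults so far: 4)
  step 9: ref 5 -> FAULT, evict 1, frames=[5,6,4,7] (faults so far: 5)
  step 10: ref 5 -> HIT, frames=[5,6,4,7] (faults so far: 5)
  step 11: ref 4 -> HIT, frames=[5,6,4,7] (faults so far: 5)
  step 12: ref 6 -> HIT, frames=[5,6,4,7] (faults so far: 5)
  step 13: ref 2 -> FAULT, evict 7, frames=[5,6,4,2] (faults so far: 6)
  step 14: ref 6 -> HIT, frames=[5,6,4,2] (faults so far: 6)
  LRU total faults: 6
--- Optimal ---
  step 0: ref 1 -> FAULT, frames=[1,-,-,-] (faults so far: 1)
  step 1: ref 1 -> HIT, frames=[1,-,-,-] (faults so far: 1)
  step 2: ref 6 -> FAULT, frames=[1,6,-,-] (faults so far: 2)
  step 3: ref 4 -> FAULT, frames=[1,6,4,-] (faults so far: 3)
  step 4: ref 1 -> HIT, frames=[1,6,4,-] (faults so far: 3)
  step 5: ref 1 -> HIT, frames=[1,6,4,-] (faults so far: 3)
  step 6: ref 4 -> HIT, frames=[1,6,4,-] (faults so far: 3)
  step 7: ref 6 -> HIT, frames=[1,6,4,-] (faults so far: 3)
  step 8: ref 7 -> FAULT, frames=[1,6,4,7] (faults so far: 4)
  step 9: ref 5 -> FAULT, evict 1, frames=[5,6,4,7] (faults so far: 5)
  step 10: ref 5 -> HIT, frames=[5,6,4,7] (faults so far: 5)
  step 11: ref 4 -> HIT, frames=[5,6,4,7] (faults so far: 5)
  step 12: ref 6 -> HIT, frames=[5,6,4,7] (faults so far: 5)
  step 13: ref 2 -> FAULT, evict 4, frames=[5,6,2,7] (faults so far: 6)
  step 14: ref 6 -> HIT, frames=[5,6,2,7] (faults so far: 6)
  Optimal total faults: 6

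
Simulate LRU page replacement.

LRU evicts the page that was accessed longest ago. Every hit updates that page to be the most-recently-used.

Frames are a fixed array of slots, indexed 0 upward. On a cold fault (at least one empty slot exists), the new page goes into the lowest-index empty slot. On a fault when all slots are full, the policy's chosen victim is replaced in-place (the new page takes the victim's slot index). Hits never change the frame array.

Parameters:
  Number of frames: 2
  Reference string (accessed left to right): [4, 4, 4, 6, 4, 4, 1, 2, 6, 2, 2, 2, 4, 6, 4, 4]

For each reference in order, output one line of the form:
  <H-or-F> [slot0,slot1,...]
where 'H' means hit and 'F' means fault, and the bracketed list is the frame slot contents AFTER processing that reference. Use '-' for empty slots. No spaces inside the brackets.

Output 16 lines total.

F [4,-]
H [4,-]
H [4,-]
F [4,6]
H [4,6]
H [4,6]
F [4,1]
F [2,1]
F [2,6]
H [2,6]
H [2,6]
H [2,6]
F [2,4]
F [6,4]
H [6,4]
H [6,4]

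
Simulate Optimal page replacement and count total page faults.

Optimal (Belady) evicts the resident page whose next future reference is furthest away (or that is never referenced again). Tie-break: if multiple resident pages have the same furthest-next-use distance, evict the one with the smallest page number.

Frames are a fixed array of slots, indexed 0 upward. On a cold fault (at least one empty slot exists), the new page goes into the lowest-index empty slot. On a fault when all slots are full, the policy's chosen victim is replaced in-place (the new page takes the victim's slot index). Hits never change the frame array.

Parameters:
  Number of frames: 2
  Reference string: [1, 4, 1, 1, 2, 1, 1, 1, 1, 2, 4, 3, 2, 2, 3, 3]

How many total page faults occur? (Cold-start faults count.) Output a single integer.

Step 0: ref 1 → FAULT, frames=[1,-]
Step 1: ref 4 → FAULT, frames=[1,4]
Step 2: ref 1 → HIT, frames=[1,4]
Step 3: ref 1 → HIT, frames=[1,4]
Step 4: ref 2 → FAULT (evict 4), frames=[1,2]
Step 5: ref 1 → HIT, frames=[1,2]
Step 6: ref 1 → HIT, frames=[1,2]
Step 7: ref 1 → HIT, frames=[1,2]
Step 8: ref 1 → HIT, frames=[1,2]
Step 9: ref 2 → HIT, frames=[1,2]
Step 10: ref 4 → FAULT (evict 1), frames=[4,2]
Step 11: ref 3 → FAULT (evict 4), frames=[3,2]
Step 12: ref 2 → HIT, frames=[3,2]
Step 13: ref 2 → HIT, frames=[3,2]
Step 14: ref 3 → HIT, frames=[3,2]
Step 15: ref 3 → HIT, frames=[3,2]
Total faults: 5

Answer: 5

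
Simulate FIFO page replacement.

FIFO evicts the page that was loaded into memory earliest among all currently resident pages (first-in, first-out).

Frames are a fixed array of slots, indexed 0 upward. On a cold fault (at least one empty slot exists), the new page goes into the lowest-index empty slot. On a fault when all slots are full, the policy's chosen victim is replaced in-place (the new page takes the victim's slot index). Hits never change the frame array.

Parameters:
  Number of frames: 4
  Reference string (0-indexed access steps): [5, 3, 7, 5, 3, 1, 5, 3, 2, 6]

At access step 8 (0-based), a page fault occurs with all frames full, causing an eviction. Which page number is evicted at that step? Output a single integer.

Answer: 5

Derivation:
Step 0: ref 5 -> FAULT, frames=[5,-,-,-]
Step 1: ref 3 -> FAULT, frames=[5,3,-,-]
Step 2: ref 7 -> FAULT, frames=[5,3,7,-]
Step 3: ref 5 -> HIT, frames=[5,3,7,-]
Step 4: ref 3 -> HIT, frames=[5,3,7,-]
Step 5: ref 1 -> FAULT, frames=[5,3,7,1]
Step 6: ref 5 -> HIT, frames=[5,3,7,1]
Step 7: ref 3 -> HIT, frames=[5,3,7,1]
Step 8: ref 2 -> FAULT, evict 5, frames=[2,3,7,1]
At step 8: evicted page 5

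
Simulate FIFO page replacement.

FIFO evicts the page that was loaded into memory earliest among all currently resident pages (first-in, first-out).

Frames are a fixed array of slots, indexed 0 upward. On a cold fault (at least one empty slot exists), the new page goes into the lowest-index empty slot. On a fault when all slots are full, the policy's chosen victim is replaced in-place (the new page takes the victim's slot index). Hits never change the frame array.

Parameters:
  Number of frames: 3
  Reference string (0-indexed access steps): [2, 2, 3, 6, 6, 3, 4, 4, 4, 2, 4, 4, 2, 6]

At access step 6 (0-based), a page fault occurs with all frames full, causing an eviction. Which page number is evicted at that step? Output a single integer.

Step 0: ref 2 -> FAULT, frames=[2,-,-]
Step 1: ref 2 -> HIT, frames=[2,-,-]
Step 2: ref 3 -> FAULT, frames=[2,3,-]
Step 3: ref 6 -> FAULT, frames=[2,3,6]
Step 4: ref 6 -> HIT, frames=[2,3,6]
Step 5: ref 3 -> HIT, frames=[2,3,6]
Step 6: ref 4 -> FAULT, evict 2, frames=[4,3,6]
At step 6: evicted page 2

Answer: 2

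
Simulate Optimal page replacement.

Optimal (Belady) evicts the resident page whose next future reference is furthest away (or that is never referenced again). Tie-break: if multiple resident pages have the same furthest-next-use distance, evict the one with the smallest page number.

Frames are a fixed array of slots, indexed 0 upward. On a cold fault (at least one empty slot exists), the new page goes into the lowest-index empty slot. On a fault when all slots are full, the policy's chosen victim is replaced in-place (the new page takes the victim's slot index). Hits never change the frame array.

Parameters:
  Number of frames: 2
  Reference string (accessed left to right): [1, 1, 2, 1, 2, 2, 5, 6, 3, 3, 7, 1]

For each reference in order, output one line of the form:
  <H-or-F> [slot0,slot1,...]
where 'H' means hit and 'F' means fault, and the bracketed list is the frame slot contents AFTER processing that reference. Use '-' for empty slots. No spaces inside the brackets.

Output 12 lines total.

F [1,-]
H [1,-]
F [1,2]
H [1,2]
H [1,2]
H [1,2]
F [1,5]
F [1,6]
F [1,3]
H [1,3]
F [1,7]
H [1,7]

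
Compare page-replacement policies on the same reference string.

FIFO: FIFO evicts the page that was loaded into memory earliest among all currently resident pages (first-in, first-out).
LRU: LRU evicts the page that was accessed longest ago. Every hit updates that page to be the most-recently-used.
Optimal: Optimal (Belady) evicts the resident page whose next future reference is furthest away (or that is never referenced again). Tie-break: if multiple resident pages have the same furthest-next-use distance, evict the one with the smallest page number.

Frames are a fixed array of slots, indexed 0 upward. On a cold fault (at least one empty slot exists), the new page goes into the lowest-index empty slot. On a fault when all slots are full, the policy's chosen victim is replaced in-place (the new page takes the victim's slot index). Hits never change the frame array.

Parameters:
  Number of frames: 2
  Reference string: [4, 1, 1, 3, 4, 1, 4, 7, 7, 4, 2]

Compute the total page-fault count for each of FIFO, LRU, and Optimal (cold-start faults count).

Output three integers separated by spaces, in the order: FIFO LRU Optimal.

--- FIFO ---
  step 0: ref 4 -> FAULT, frames=[4,-] (faults so far: 1)
  step 1: ref 1 -> FAULT, frames=[4,1] (faults so far: 2)
  step 2: ref 1 -> HIT, frames=[4,1] (faults so far: 2)
  step 3: ref 3 -> FAULT, evict 4, frames=[3,1] (faults so far: 3)
  step 4: ref 4 -> FAULT, evict 1, frames=[3,4] (faults so far: 4)
  step 5: ref 1 -> FAULT, evict 3, frames=[1,4] (faults so far: 5)
  step 6: ref 4 -> HIT, frames=[1,4] (faults so far: 5)
  step 7: ref 7 -> FAULT, evict 4, frames=[1,7] (faults so far: 6)
  step 8: ref 7 -> HIT, frames=[1,7] (faults so far: 6)
  step 9: ref 4 -> FAULT, evict 1, frames=[4,7] (faults so far: 7)
  step 10: ref 2 -> FAULT, evict 7, frames=[4,2] (faults so far: 8)
  FIFO total faults: 8
--- LRU ---
  step 0: ref 4 -> FAULT, frames=[4,-] (faults so far: 1)
  step 1: ref 1 -> FAULT, frames=[4,1] (faults so far: 2)
  step 2: ref 1 -> HIT, frames=[4,1] (faults so far: 2)
  step 3: ref 3 -> FAULT, evict 4, frames=[3,1] (faults so far: 3)
  step 4: ref 4 -> FAULT, evict 1, frames=[3,4] (faults so far: 4)
  step 5: ref 1 -> FAULT, evict 3, frames=[1,4] (faults so far: 5)
  step 6: ref 4 -> HIT, frames=[1,4] (faults so far: 5)
  step 7: ref 7 -> FAULT, evict 1, frames=[7,4] (faults so far: 6)
  step 8: ref 7 -> HIT, frames=[7,4] (faults so far: 6)
  step 9: ref 4 -> HIT, frames=[7,4] (faults so far: 6)
  step 10: ref 2 -> FAULT, evict 7, frames=[2,4] (faults so far: 7)
  LRU total faults: 7
--- Optimal ---
  step 0: ref 4 -> FAULT, frames=[4,-] (faults so far: 1)
  step 1: ref 1 -> FAULT, frames=[4,1] (faults so far: 2)
  step 2: ref 1 -> HIT, frames=[4,1] (faults so far: 2)
  step 3: ref 3 -> FAULT, evict 1, frames=[4,3] (faults so far: 3)
  step 4: ref 4 -> HIT, frames=[4,3] (faults so far: 3)
  step 5: ref 1 -> FAULT, evict 3, frames=[4,1] (faults so far: 4)
  step 6: ref 4 -> HIT, frames=[4,1] (faults so far: 4)
  step 7: ref 7 -> FAULT, evict 1, frames=[4,7] (faults so far: 5)
  step 8: ref 7 -> HIT, frames=[4,7] (faults so far: 5)
  step 9: ref 4 -> HIT, frames=[4,7] (faults so far: 5)
  step 10: ref 2 -> FAULT, evict 4, frames=[2,7] (faults so far: 6)
  Optimal total faults: 6

Answer: 8 7 6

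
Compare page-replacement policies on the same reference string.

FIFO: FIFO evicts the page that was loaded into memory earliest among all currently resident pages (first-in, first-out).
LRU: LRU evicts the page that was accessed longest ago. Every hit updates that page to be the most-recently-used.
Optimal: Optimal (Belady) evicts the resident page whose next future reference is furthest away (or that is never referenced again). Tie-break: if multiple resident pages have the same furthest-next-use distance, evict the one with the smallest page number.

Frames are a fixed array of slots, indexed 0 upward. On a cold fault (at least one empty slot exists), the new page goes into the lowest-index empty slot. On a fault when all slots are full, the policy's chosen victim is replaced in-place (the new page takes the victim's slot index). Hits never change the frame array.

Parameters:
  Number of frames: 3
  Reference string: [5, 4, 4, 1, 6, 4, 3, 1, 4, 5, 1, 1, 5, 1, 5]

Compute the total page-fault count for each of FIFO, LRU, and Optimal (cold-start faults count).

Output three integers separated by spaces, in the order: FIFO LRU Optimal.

Answer: 8 7 6

Derivation:
--- FIFO ---
  step 0: ref 5 -> FAULT, frames=[5,-,-] (faults so far: 1)
  step 1: ref 4 -> FAULT, frames=[5,4,-] (faults so far: 2)
  step 2: ref 4 -> HIT, frames=[5,4,-] (faults so far: 2)
  step 3: ref 1 -> FAULT, frames=[5,4,1] (faults so far: 3)
  step 4: ref 6 -> FAULT, evict 5, frames=[6,4,1] (faults so far: 4)
  step 5: ref 4 -> HIT, frames=[6,4,1] (faults so far: 4)
  step 6: ref 3 -> FAULT, evict 4, frames=[6,3,1] (faults so far: 5)
  step 7: ref 1 -> HIT, frames=[6,3,1] (faults so far: 5)
  step 8: ref 4 -> FAULT, evict 1, frames=[6,3,4] (faults so far: 6)
  step 9: ref 5 -> FAULT, evict 6, frames=[5,3,4] (faults so far: 7)
  step 10: ref 1 -> FAULT, evict 3, frames=[5,1,4] (faults so far: 8)
  step 11: ref 1 -> HIT, frames=[5,1,4] (faults so far: 8)
  step 12: ref 5 -> HIT, frames=[5,1,4] (faults so far: 8)
  step 13: ref 1 -> HIT, frames=[5,1,4] (faults so far: 8)
  step 14: ref 5 -> HIT, frames=[5,1,4] (faults so far: 8)
  FIFO total faults: 8
--- LRU ---
  step 0: ref 5 -> FAULT, frames=[5,-,-] (faults so far: 1)
  step 1: ref 4 -> FAULT, frames=[5,4,-] (faults so far: 2)
  step 2: ref 4 -> HIT, frames=[5,4,-] (faults so far: 2)
  step 3: ref 1 -> FAULT, frames=[5,4,1] (faults so far: 3)
  step 4: ref 6 -> FAULT, evict 5, frames=[6,4,1] (faults so far: 4)
  step 5: ref 4 -> HIT, frames=[6,4,1] (faults so far: 4)
  step 6: ref 3 -> FAULT, evict 1, frames=[6,4,3] (faults so far: 5)
  step 7: ref 1 -> FAULT, evict 6, frames=[1,4,3] (faults so far: 6)
  step 8: ref 4 -> HIT, frames=[1,4,3] (faults so far: 6)
  step 9: ref 5 -> FAULT, evict 3, frames=[1,4,5] (faults so far: 7)
  step 10: ref 1 -> HIT, frames=[1,4,5] (faults so far: 7)
  step 11: ref 1 -> HIT, frames=[1,4,5] (faults so far: 7)
  step 12: ref 5 -> HIT, frames=[1,4,5] (faults so far: 7)
  step 13: ref 1 -> HIT, frames=[1,4,5] (faults so far: 7)
  step 14: ref 5 -> HIT, frames=[1,4,5] (faults so far: 7)
  LRU total faults: 7
--- Optimal ---
  step 0: ref 5 -> FAULT, frames=[5,-,-] (faults so far: 1)
  step 1: ref 4 -> FAULT, frames=[5,4,-] (faults so far: 2)
  step 2: ref 4 -> HIT, frames=[5,4,-] (faults so far: 2)
  step 3: ref 1 -> FAULT, frames=[5,4,1] (faults so far: 3)
  step 4: ref 6 -> FAULT, evict 5, frames=[6,4,1] (faults so far: 4)
  step 5: ref 4 -> HIT, frames=[6,4,1] (faults so far: 4)
  step 6: ref 3 -> FAULT, evict 6, frames=[3,4,1] (faults so far: 5)
  step 7: ref 1 -> HIT, frames=[3,4,1] (faults so far: 5)
  step 8: ref 4 -> HIT, frames=[3,4,1] (faults so far: 5)
  step 9: ref 5 -> FAULT, evict 3, frames=[5,4,1] (faults so far: 6)
  step 10: ref 1 -> HIT, frames=[5,4,1] (faults so far: 6)
  step 11: ref 1 -> HIT, frames=[5,4,1] (faults so far: 6)
  step 12: ref 5 -> HIT, frames=[5,4,1] (faults so far: 6)
  step 13: ref 1 -> HIT, frames=[5,4,1] (faults so far: 6)
  step 14: ref 5 -> HIT, frames=[5,4,1] (faults so far: 6)
  Optimal total faults: 6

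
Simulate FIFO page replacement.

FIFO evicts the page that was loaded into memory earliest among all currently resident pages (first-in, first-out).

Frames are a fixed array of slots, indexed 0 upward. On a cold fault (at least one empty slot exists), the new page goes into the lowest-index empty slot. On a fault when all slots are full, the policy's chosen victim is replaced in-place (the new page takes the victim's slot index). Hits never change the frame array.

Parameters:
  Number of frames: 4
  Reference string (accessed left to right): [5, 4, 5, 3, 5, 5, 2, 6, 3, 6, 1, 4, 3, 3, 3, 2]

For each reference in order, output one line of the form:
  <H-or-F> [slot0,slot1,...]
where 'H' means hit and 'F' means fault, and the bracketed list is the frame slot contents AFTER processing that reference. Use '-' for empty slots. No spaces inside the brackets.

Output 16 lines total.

F [5,-,-,-]
F [5,4,-,-]
H [5,4,-,-]
F [5,4,3,-]
H [5,4,3,-]
H [5,4,3,-]
F [5,4,3,2]
F [6,4,3,2]
H [6,4,3,2]
H [6,4,3,2]
F [6,1,3,2]
F [6,1,4,2]
F [6,1,4,3]
H [6,1,4,3]
H [6,1,4,3]
F [2,1,4,3]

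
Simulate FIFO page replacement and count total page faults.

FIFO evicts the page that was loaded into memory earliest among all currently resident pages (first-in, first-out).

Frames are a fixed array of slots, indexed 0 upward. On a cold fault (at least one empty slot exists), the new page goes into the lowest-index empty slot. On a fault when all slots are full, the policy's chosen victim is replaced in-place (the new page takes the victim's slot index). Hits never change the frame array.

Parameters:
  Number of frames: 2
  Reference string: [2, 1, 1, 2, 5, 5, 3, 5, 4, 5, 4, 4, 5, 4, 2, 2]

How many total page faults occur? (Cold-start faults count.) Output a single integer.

Step 0: ref 2 → FAULT, frames=[2,-]
Step 1: ref 1 → FAULT, frames=[2,1]
Step 2: ref 1 → HIT, frames=[2,1]
Step 3: ref 2 → HIT, frames=[2,1]
Step 4: ref 5 → FAULT (evict 2), frames=[5,1]
Step 5: ref 5 → HIT, frames=[5,1]
Step 6: ref 3 → FAULT (evict 1), frames=[5,3]
Step 7: ref 5 → HIT, frames=[5,3]
Step 8: ref 4 → FAULT (evict 5), frames=[4,3]
Step 9: ref 5 → FAULT (evict 3), frames=[4,5]
Step 10: ref 4 → HIT, frames=[4,5]
Step 11: ref 4 → HIT, frames=[4,5]
Step 12: ref 5 → HIT, frames=[4,5]
Step 13: ref 4 → HIT, frames=[4,5]
Step 14: ref 2 → FAULT (evict 4), frames=[2,5]
Step 15: ref 2 → HIT, frames=[2,5]
Total faults: 7

Answer: 7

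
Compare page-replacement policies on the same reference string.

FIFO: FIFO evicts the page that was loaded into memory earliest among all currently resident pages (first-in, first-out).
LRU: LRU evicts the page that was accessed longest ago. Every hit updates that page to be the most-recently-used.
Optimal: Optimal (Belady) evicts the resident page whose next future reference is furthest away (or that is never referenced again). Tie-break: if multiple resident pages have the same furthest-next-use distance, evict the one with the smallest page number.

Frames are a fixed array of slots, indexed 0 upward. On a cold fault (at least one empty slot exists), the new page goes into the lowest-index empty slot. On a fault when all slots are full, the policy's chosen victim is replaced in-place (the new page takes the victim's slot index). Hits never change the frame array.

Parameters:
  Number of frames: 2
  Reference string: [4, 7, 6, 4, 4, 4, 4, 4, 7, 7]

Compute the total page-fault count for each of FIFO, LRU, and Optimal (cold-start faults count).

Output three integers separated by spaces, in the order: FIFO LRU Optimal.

--- FIFO ---
  step 0: ref 4 -> FAULT, frames=[4,-] (faults so far: 1)
  step 1: ref 7 -> FAULT, frames=[4,7] (faults so far: 2)
  step 2: ref 6 -> FAULT, evict 4, frames=[6,7] (faults so far: 3)
  step 3: ref 4 -> FAULT, evict 7, frames=[6,4] (faults so far: 4)
  step 4: ref 4 -> HIT, frames=[6,4] (faults so far: 4)
  step 5: ref 4 -> HIT, frames=[6,4] (faults so far: 4)
  step 6: ref 4 -> HIT, frames=[6,4] (faults so far: 4)
  step 7: ref 4 -> HIT, frames=[6,4] (faults so far: 4)
  step 8: ref 7 -> FAULT, evict 6, frames=[7,4] (faults so far: 5)
  step 9: ref 7 -> HIT, frames=[7,4] (faults so far: 5)
  FIFO total faults: 5
--- LRU ---
  step 0: ref 4 -> FAULT, frames=[4,-] (faults so far: 1)
  step 1: ref 7 -> FAULT, frames=[4,7] (faults so far: 2)
  step 2: ref 6 -> FAULT, evict 4, frames=[6,7] (faults so far: 3)
  step 3: ref 4 -> FAULT, evict 7, frames=[6,4] (faults so far: 4)
  step 4: ref 4 -> HIT, frames=[6,4] (faults so far: 4)
  step 5: ref 4 -> HIT, frames=[6,4] (faults so far: 4)
  step 6: ref 4 -> HIT, frames=[6,4] (faults so far: 4)
  step 7: ref 4 -> HIT, frames=[6,4] (faults so far: 4)
  step 8: ref 7 -> FAULT, evict 6, frames=[7,4] (faults so far: 5)
  step 9: ref 7 -> HIT, frames=[7,4] (faults so far: 5)
  LRU total faults: 5
--- Optimal ---
  step 0: ref 4 -> FAULT, frames=[4,-] (faults so far: 1)
  step 1: ref 7 -> FAULT, frames=[4,7] (faults so far: 2)
  step 2: ref 6 -> FAULT, evict 7, frames=[4,6] (faults so far: 3)
  step 3: ref 4 -> HIT, frames=[4,6] (faults so far: 3)
  step 4: ref 4 -> HIT, frames=[4,6] (faults so far: 3)
  step 5: ref 4 -> HIT, frames=[4,6] (faults so far: 3)
  step 6: ref 4 -> HIT, frames=[4,6] (faults so far: 3)
  step 7: ref 4 -> HIT, frames=[4,6] (faults so far: 3)
  step 8: ref 7 -> FAULT, evict 4, frames=[7,6] (faults so far: 4)
  step 9: ref 7 -> HIT, frames=[7,6] (faults so far: 4)
  Optimal total faults: 4

Answer: 5 5 4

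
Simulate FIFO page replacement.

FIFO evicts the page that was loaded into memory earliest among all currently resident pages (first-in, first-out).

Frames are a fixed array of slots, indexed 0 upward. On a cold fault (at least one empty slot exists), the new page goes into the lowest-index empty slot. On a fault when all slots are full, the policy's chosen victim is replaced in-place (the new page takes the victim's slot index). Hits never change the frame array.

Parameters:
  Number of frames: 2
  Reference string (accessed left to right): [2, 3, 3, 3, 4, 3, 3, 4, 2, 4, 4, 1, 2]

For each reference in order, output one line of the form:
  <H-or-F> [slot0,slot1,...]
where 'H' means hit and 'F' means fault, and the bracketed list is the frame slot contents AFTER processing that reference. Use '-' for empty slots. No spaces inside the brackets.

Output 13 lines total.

F [2,-]
F [2,3]
H [2,3]
H [2,3]
F [4,3]
H [4,3]
H [4,3]
H [4,3]
F [4,2]
H [4,2]
H [4,2]
F [1,2]
H [1,2]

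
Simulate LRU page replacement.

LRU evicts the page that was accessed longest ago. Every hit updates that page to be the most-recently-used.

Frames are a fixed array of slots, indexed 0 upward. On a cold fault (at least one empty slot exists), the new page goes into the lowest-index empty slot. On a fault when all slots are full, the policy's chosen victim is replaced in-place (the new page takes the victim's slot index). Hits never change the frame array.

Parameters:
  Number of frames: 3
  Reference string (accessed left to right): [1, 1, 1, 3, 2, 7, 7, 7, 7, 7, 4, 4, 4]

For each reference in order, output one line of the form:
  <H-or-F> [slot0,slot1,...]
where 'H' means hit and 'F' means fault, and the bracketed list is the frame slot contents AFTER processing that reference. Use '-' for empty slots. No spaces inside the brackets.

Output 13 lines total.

F [1,-,-]
H [1,-,-]
H [1,-,-]
F [1,3,-]
F [1,3,2]
F [7,3,2]
H [7,3,2]
H [7,3,2]
H [7,3,2]
H [7,3,2]
F [7,4,2]
H [7,4,2]
H [7,4,2]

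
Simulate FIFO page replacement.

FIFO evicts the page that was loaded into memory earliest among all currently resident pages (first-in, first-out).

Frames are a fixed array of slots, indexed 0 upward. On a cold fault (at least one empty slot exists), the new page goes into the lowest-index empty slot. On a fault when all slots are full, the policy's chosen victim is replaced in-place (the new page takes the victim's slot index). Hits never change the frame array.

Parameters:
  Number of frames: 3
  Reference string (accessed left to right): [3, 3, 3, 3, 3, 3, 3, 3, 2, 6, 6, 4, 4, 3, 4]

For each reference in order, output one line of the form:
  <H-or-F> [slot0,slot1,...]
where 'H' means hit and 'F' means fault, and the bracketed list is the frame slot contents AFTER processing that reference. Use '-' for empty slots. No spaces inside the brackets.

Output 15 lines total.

F [3,-,-]
H [3,-,-]
H [3,-,-]
H [3,-,-]
H [3,-,-]
H [3,-,-]
H [3,-,-]
H [3,-,-]
F [3,2,-]
F [3,2,6]
H [3,2,6]
F [4,2,6]
H [4,2,6]
F [4,3,6]
H [4,3,6]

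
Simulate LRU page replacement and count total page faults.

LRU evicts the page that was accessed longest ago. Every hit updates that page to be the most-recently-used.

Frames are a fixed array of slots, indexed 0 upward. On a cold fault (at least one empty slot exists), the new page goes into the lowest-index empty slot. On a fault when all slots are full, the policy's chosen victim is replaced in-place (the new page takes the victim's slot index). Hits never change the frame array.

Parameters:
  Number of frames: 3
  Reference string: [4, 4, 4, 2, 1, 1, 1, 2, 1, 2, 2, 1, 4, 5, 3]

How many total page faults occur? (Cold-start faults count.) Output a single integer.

Answer: 5

Derivation:
Step 0: ref 4 → FAULT, frames=[4,-,-]
Step 1: ref 4 → HIT, frames=[4,-,-]
Step 2: ref 4 → HIT, frames=[4,-,-]
Step 3: ref 2 → FAULT, frames=[4,2,-]
Step 4: ref 1 → FAULT, frames=[4,2,1]
Step 5: ref 1 → HIT, frames=[4,2,1]
Step 6: ref 1 → HIT, frames=[4,2,1]
Step 7: ref 2 → HIT, frames=[4,2,1]
Step 8: ref 1 → HIT, frames=[4,2,1]
Step 9: ref 2 → HIT, frames=[4,2,1]
Step 10: ref 2 → HIT, frames=[4,2,1]
Step 11: ref 1 → HIT, frames=[4,2,1]
Step 12: ref 4 → HIT, frames=[4,2,1]
Step 13: ref 5 → FAULT (evict 2), frames=[4,5,1]
Step 14: ref 3 → FAULT (evict 1), frames=[4,5,3]
Total faults: 5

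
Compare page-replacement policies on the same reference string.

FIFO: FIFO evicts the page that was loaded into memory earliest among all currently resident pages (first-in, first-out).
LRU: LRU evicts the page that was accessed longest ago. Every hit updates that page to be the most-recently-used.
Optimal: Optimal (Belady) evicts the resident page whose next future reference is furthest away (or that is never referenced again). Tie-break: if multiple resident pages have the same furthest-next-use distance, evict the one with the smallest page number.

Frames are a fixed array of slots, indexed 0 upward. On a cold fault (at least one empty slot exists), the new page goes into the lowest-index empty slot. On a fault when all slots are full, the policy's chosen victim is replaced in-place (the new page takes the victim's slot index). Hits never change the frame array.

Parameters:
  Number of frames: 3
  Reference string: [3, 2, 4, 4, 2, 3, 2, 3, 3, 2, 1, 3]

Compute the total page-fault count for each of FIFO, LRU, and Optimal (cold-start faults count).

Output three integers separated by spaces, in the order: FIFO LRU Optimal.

Answer: 5 4 4

Derivation:
--- FIFO ---
  step 0: ref 3 -> FAULT, frames=[3,-,-] (faults so far: 1)
  step 1: ref 2 -> FAULT, frames=[3,2,-] (faults so far: 2)
  step 2: ref 4 -> FAULT, frames=[3,2,4] (faults so far: 3)
  step 3: ref 4 -> HIT, frames=[3,2,4] (faults so far: 3)
  step 4: ref 2 -> HIT, frames=[3,2,4] (faults so far: 3)
  step 5: ref 3 -> HIT, frames=[3,2,4] (faults so far: 3)
  step 6: ref 2 -> HIT, frames=[3,2,4] (faults so far: 3)
  step 7: ref 3 -> HIT, frames=[3,2,4] (faults so far: 3)
  step 8: ref 3 -> HIT, frames=[3,2,4] (faults so far: 3)
  step 9: ref 2 -> HIT, frames=[3,2,4] (faults so far: 3)
  step 10: ref 1 -> FAULT, evict 3, frames=[1,2,4] (faults so far: 4)
  step 11: ref 3 -> FAULT, evict 2, frames=[1,3,4] (faults so far: 5)
  FIFO total faults: 5
--- LRU ---
  step 0: ref 3 -> FAULT, frames=[3,-,-] (faults so far: 1)
  step 1: ref 2 -> FAULT, frames=[3,2,-] (faults so far: 2)
  step 2: ref 4 -> FAULT, frames=[3,2,4] (faults so far: 3)
  step 3: ref 4 -> HIT, frames=[3,2,4] (faults so far: 3)
  step 4: ref 2 -> HIT, frames=[3,2,4] (faults so far: 3)
  step 5: ref 3 -> HIT, frames=[3,2,4] (faults so far: 3)
  step 6: ref 2 -> HIT, frames=[3,2,4] (faults so far: 3)
  step 7: ref 3 -> HIT, frames=[3,2,4] (faults so far: 3)
  step 8: ref 3 -> HIT, frames=[3,2,4] (faults so far: 3)
  step 9: ref 2 -> HIT, frames=[3,2,4] (faults so far: 3)
  step 10: ref 1 -> FAULT, evict 4, frames=[3,2,1] (faults so far: 4)
  step 11: ref 3 -> HIT, frames=[3,2,1] (faults so far: 4)
  LRU total faults: 4
--- Optimal ---
  step 0: ref 3 -> FAULT, frames=[3,-,-] (faults so far: 1)
  step 1: ref 2 -> FAULT, frames=[3,2,-] (faults so far: 2)
  step 2: ref 4 -> FAULT, frames=[3,2,4] (faults so far: 3)
  step 3: ref 4 -> HIT, frames=[3,2,4] (faults so far: 3)
  step 4: ref 2 -> HIT, frames=[3,2,4] (faults so far: 3)
  step 5: ref 3 -> HIT, frames=[3,2,4] (faults so far: 3)
  step 6: ref 2 -> HIT, frames=[3,2,4] (faults so far: 3)
  step 7: ref 3 -> HIT, frames=[3,2,4] (faults so far: 3)
  step 8: ref 3 -> HIT, frames=[3,2,4] (faults so far: 3)
  step 9: ref 2 -> HIT, frames=[3,2,4] (faults so far: 3)
  step 10: ref 1 -> FAULT, evict 2, frames=[3,1,4] (faults so far: 4)
  step 11: ref 3 -> HIT, frames=[3,1,4] (faults so far: 4)
  Optimal total faults: 4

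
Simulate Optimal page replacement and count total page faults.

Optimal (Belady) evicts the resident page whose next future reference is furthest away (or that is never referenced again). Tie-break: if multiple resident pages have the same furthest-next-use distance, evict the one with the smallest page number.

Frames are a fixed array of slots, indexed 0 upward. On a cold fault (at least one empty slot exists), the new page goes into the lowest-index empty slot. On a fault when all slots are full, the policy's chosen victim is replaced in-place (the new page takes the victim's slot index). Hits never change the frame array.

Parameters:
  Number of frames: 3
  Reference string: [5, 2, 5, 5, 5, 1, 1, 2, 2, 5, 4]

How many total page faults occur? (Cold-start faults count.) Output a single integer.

Answer: 4

Derivation:
Step 0: ref 5 → FAULT, frames=[5,-,-]
Step 1: ref 2 → FAULT, frames=[5,2,-]
Step 2: ref 5 → HIT, frames=[5,2,-]
Step 3: ref 5 → HIT, frames=[5,2,-]
Step 4: ref 5 → HIT, frames=[5,2,-]
Step 5: ref 1 → FAULT, frames=[5,2,1]
Step 6: ref 1 → HIT, frames=[5,2,1]
Step 7: ref 2 → HIT, frames=[5,2,1]
Step 8: ref 2 → HIT, frames=[5,2,1]
Step 9: ref 5 → HIT, frames=[5,2,1]
Step 10: ref 4 → FAULT (evict 1), frames=[5,2,4]
Total faults: 4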